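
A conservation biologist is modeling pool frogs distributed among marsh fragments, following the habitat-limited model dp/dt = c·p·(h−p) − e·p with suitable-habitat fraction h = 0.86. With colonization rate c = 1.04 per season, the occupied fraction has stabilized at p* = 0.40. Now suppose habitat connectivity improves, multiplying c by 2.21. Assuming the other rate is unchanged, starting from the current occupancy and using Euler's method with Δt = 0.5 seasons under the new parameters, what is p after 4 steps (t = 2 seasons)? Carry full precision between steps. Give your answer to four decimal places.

0.6471

Balance c(h−p*) = e gives e = 1.04×(0.86 − 0.40000) = 0.47840.
Starting from p₀ = 0.40000; update p ← p + (dp/dt)·Δt with the new parameters.
  1  |  dp/dt·Δt = +0.115773  |  p_1 = 0.515773
  2  |  dp/dt·Δt = +0.080660  |  p_2 = 0.596432
  3  |  dp/dt·Δt = +0.037988  |  p_3 = 0.634420
  4  |  dp/dt·Δt = +0.012711  |  p_4 = 0.647132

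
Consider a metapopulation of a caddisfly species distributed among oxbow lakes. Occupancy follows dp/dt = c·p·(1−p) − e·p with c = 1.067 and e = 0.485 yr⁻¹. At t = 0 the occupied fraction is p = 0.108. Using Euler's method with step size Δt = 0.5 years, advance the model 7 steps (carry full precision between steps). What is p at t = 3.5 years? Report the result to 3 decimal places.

0.350

Update rule: p ← p + [c·p·(1−p) − e·p]·Δt with Δt = 0.5.
p: 0.10800 → 0.13321  (Δp = +0.02521)
p: 0.13321 → 0.16250  (Δp = +0.02930)
p: 0.16250 → 0.19570  (Δp = +0.03320)
p: 0.19570 → 0.23222  (Δp = +0.03652)
p: 0.23222 → 0.27102  (Δp = +0.03881)
p: 0.27102 → 0.31070  (Δp = +0.03968)
p: 0.31070 → 0.34962  (Δp = +0.03891)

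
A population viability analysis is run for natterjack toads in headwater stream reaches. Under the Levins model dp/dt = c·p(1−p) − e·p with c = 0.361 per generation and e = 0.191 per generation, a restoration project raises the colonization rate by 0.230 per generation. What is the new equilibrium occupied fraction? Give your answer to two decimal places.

0.68

Before: p* = 1 − 0.191/0.361 = 0.4709.
After the change, c = 0.591, e = 0.191, so p* = 1 − 0.191/0.591 = 0.6768.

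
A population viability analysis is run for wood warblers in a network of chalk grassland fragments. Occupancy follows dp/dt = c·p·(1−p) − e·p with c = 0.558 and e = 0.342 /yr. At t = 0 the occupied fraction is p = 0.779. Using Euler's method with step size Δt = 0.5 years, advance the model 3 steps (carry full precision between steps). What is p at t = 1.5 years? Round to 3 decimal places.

0.591

Update rule: p ← p + [c·p·(1−p) − e·p]·Δt with Δt = 0.5.
  1  |  dp/dt·Δt = -0.085177  |  p_1 = 0.693823
  2  |  dp/dt·Δt = -0.059375  |  p_2 = 0.634448
  3  |  dp/dt·Δt = -0.043784  |  p_3 = 0.590664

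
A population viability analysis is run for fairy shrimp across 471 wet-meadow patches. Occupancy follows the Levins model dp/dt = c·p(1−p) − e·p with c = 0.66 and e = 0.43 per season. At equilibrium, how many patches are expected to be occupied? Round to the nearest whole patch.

p* = 1 − e/c = 1 − 0.43/0.66 = 0.3485.
Expected occupied patches = N × p* = 471 × 0.3485 = 164.14 ≈ 164.

164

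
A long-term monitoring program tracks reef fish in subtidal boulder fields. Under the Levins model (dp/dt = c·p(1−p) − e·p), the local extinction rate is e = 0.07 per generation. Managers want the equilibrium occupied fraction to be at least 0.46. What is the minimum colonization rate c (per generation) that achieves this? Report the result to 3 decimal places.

0.130

p* = 1 − e/c ≥ 0.46 requires e/c ≤ 0.5400, i.e. c ≥ e/0.5400.
c_min = 0.07/0.5400 = 0.1296.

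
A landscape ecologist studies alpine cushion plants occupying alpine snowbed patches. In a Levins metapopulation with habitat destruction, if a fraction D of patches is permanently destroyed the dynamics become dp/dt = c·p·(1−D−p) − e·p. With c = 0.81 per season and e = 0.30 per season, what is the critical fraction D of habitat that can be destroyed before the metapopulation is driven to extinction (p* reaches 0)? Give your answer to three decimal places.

0.630

The nontrivial equilibrium is p* = (1−D) − e/c; extinction occurs when this hits zero.
So D_crit = 1 − e/c = 1 − 0.30/0.81 = 1 − 0.3704 = 0.6296.
This equals the undisturbed p*, a classic result of Lande's extension.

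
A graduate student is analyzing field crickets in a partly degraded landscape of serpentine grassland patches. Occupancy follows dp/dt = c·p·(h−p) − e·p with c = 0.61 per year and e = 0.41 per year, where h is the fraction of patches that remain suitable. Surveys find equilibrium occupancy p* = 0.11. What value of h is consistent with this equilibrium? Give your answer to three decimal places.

At equilibrium c(h−p*) = e, so h = p* + e/c.
h = 0.11 + 0.41/0.61 = 0.11 + 0.6721 = 0.7821.

0.782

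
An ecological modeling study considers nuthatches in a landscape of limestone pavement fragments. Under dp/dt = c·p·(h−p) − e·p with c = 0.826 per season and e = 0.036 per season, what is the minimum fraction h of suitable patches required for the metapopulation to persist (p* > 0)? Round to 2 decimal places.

p* = h − e/c is positive only when h > e/c.
h_min = e/c = 0.036/0.826 = 0.0436.

0.04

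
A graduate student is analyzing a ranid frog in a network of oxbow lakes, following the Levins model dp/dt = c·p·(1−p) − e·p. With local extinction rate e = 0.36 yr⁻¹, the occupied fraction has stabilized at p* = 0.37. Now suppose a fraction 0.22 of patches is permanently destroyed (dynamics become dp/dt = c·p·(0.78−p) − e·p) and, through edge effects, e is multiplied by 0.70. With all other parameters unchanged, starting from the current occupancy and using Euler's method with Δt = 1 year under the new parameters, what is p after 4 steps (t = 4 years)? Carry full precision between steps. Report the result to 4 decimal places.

Balance c(1−p*) = e gives c = e/(1 − 0.37000) = 0.36/0.63000 = 0.57143.
Starting from p₀ = 0.37000; update p ← p + (dp/dt)·Δt with the new parameters.
p: 0.37000 → 0.36345  (Δp = -0.00655)
p: 0.36345 → 0.35837  (Δp = -0.00508)
p: 0.35837 → 0.35440  (Δp = -0.00397)
p: 0.35440 → 0.35128  (Δp = -0.00312)

0.3513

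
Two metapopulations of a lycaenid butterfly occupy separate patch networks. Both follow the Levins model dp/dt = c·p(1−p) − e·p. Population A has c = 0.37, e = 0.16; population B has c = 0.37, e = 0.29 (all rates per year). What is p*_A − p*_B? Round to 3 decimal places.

A: p*_A = 1 − 0.16/0.37 = 0.5676.
B: p*_B = 1 − 0.29/0.37 = 0.2162.
p*_A − p*_B = 0.5676 − 0.2162 = 0.3514.

0.351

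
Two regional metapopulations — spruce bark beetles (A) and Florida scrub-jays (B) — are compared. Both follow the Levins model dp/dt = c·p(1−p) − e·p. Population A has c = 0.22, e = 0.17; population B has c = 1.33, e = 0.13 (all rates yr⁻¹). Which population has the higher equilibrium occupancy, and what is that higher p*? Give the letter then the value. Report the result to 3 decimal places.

B, 0.902

A: p*_A = 1 − 0.17/0.22 = 0.2273.
B: p*_B = 1 − 0.13/1.33 = 0.9023.
B is higher at 0.9023.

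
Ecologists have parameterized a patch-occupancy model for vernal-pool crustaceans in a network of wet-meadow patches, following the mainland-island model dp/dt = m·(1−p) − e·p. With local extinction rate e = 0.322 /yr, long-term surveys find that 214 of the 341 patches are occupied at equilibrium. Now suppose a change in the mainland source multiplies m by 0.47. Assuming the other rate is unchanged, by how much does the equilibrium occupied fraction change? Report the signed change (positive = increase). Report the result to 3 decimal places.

Observed p* = 214/341 = 0.62757.
Balance m(1−p*) = e·p* gives m = e·p*/(1−p*) = 0.322×0.62757/0.37243 = 0.54259.
New p* = m/(m+e) = 0.25502/(0.25502+0.32200) = 0.44196.
Δp* = 0.44196 − 0.62757 = -0.18561.

-0.186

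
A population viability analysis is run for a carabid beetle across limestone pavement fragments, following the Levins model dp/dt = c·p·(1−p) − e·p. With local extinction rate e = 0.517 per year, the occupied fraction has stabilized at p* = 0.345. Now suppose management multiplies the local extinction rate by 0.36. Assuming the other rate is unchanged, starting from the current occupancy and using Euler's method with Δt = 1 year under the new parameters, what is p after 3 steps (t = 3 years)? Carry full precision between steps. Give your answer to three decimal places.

Balance c(1−p*) = e gives c = e/(1 − 0.34500) = 0.517/0.65500 = 0.78931.
Starting from p₀ = 0.34500; update p ← p + (dp/dt)·Δt with the new parameters.
  1  |  dp/dt·Δt = +0.114154  |  p_1 = 0.459154
  2  |  dp/dt·Δt = +0.110554  |  p_2 = 0.569707
  3  |  dp/dt·Δt = +0.087459  |  p_3 = 0.657166

0.657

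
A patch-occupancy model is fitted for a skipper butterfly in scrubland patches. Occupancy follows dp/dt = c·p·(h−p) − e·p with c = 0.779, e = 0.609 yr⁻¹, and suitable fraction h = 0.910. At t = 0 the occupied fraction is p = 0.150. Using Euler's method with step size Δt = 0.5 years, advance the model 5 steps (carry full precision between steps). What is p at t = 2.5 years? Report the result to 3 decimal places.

Update rule: p ← p + [c·p·(h−p) − e·p]·Δt with Δt = 0.5.
t = 0.5: p = 0.15000 + (-0.00127) = 0.14873
t = 1: p = 0.14873 + (-0.00119) = 0.14754
t = 1.5: p = 0.14754 + (-0.00111) = 0.14643
t = 2: p = 0.14643 + (-0.00104) = 0.14539
t = 2.5: p = 0.14539 + (-0.00097) = 0.14442

0.144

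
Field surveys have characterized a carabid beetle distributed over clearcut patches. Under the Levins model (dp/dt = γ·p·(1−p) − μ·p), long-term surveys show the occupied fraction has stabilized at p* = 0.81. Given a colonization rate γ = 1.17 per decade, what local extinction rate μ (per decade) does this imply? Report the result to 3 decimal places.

At equilibrium γ(1−p*) = μ.
μ = 1.17 × (1 − 0.81) = 1.17 × 0.1900 = 0.2223.

0.222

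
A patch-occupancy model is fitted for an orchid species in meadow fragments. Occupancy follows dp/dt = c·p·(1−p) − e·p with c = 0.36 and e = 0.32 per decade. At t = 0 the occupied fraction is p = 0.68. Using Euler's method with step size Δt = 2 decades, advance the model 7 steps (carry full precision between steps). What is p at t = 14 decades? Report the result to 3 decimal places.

Update rule: p ← p + [c·p·(1−p) − e·p]·Δt with Δt = 2.
t = 2: p = 0.68000 + (-0.27853) = 0.40147
t = 4: p = 0.40147 + (-0.08393) = 0.31754
t = 6: p = 0.31754 + (-0.04720) = 0.27034
t = 8: p = 0.27034 + (-0.03099) = 0.23935
t = 10: p = 0.23935 + (-0.02210) = 0.21725
t = 12: p = 0.21725 + (-0.01660) = 0.20065
t = 14: p = 0.20065 + (-0.01294) = 0.18771

0.188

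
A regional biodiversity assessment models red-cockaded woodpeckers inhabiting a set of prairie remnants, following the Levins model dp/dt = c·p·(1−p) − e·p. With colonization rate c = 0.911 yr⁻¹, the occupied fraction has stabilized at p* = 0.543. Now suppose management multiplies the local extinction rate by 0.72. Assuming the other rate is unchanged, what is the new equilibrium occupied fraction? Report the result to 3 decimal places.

Balance c(1−p*) = e gives e = 0.911×(1 − 0.54300) = 0.41633.
New p* = 1 − e/c = 1 − 0.29976/0.91100 = 0.67095.

0.671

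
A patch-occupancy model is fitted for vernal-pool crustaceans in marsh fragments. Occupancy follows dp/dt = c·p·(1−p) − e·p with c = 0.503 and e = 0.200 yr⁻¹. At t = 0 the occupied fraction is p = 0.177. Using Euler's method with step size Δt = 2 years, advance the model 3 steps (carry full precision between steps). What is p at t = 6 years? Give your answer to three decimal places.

0.431

Update rule: p ← p + [c·p·(1−p) − e·p]·Δt with Δt = 2.
step 1: Δp = +0.07575, p = 0.25275
step 2: Δp = +0.08890, p = 0.34165
step 3: Δp = +0.08962, p = 0.43126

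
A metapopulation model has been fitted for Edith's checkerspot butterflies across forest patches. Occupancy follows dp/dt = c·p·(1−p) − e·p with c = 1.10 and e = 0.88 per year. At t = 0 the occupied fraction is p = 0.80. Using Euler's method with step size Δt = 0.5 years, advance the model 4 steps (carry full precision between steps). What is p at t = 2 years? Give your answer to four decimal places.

0.3424

Update rule: p ← p + [c·p·(1−p) − e·p]·Δt with Δt = 0.5.
step 1: Δp = -0.26400, p = 0.53600
step 2: Δp = -0.09905, p = 0.43695
step 3: Δp = -0.05694, p = 0.38000
step 4: Δp = -0.03762, p = 0.34238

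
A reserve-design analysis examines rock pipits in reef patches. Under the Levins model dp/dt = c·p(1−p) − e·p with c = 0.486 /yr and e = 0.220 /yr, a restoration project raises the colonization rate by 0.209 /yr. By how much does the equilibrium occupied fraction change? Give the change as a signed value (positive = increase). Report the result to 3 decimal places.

0.136

Before: p* = 1 − 0.220/0.486 = 0.5473.
After the change, c = 0.695, e = 0.22, so p* = 1 − 0.22/0.695 = 0.6835.
Δp* = 0.6835 − 0.5473 = +0.1361.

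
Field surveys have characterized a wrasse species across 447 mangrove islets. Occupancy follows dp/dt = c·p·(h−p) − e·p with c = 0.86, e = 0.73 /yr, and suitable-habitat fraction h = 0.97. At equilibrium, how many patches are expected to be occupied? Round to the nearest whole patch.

54

p* = h − e/c = 0.97 − 0.8488 = 0.1212.
Expected occupied patches = N × p* = 447 × 0.1212 = 54.16 ≈ 54.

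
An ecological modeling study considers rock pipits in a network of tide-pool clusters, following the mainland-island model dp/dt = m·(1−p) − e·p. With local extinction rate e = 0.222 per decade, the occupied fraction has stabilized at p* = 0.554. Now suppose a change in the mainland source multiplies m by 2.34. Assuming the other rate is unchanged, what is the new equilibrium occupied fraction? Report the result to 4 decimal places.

Balance m(1−p*) = e·p* gives m = e·p*/(1−p*) = 0.222×0.55400/0.44600 = 0.27576.
New p* = m/(m+e) = 0.64528/(0.64528+0.22200) = 0.74403.

0.7440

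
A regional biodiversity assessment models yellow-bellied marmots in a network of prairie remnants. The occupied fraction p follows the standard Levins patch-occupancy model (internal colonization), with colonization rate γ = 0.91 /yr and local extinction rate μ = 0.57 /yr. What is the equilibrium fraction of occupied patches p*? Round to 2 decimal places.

0.37

At equilibrium, colonization balances extinction: γ·p*·(1−p*) = μ·p*.
So p* = 1 − μ/γ = 1 − 0.57/0.91 = 1 − 0.6264 = 0.3736.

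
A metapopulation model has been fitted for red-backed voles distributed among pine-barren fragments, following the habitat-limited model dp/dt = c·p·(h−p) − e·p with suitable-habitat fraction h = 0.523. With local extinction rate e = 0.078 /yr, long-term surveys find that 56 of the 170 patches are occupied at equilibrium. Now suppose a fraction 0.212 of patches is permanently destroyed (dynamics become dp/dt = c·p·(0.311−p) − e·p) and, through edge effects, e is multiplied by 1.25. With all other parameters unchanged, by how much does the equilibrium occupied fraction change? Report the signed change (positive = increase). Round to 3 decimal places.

Observed p* = 56/170 = 0.32941.
Balance c(h−p*) = e gives c = e/(0.523 − 0.32941) = 0.078/0.19359 = 0.40291.
New p* = 0.311 − e/c = 0.311 − 0.09750/0.40291 = 0.06901.
Δp* = 0.06901 − 0.32941 = -0.26040.

-0.260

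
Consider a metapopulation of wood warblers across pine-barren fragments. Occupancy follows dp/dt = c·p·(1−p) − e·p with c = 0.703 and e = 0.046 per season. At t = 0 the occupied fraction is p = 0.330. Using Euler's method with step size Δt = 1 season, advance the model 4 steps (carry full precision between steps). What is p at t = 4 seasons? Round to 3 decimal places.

Update rule: p ← p + [c·p·(1−p) − e·p]·Δt with Δt = 1.
  1  |  dp/dt·Δt = +0.140253  |  p_1 = 0.470253
  2  |  dp/dt·Δt = +0.153496  |  p_2 = 0.623750
  3  |  dp/dt·Δt = +0.136292  |  p_3 = 0.760041
  4  |  dp/dt·Δt = +0.093250  |  p_4 = 0.853292

0.853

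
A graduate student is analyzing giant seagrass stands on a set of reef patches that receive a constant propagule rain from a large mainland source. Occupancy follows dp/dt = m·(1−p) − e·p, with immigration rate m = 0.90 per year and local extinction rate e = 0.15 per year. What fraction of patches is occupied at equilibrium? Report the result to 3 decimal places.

At equilibrium the propagule rain into empty patches balances local extinction: m(1−p*) = e·p*.
p* = m/(m+e) = 0.90/(0.90+0.15) = 0.90/1.0500 = 0.8571.

0.857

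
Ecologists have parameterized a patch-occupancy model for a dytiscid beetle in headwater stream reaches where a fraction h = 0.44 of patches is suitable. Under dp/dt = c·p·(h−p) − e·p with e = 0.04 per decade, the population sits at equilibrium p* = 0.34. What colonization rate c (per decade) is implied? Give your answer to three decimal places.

At equilibrium c(h−p*) = e, so c = e/(h−p*).
c = 0.04/(0.44 − 0.34) = 0.04/0.1000 = 0.4000.

0.400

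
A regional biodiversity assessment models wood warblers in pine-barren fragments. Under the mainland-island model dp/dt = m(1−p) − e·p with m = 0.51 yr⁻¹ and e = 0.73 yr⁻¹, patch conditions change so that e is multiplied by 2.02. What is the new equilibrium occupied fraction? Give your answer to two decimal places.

0.26

Before: p* = 0.51/(0.51+0.73) = 0.4113.
After: m = 0.51, e = 1.4746; p* = 0.51/1.9846 = 0.2570.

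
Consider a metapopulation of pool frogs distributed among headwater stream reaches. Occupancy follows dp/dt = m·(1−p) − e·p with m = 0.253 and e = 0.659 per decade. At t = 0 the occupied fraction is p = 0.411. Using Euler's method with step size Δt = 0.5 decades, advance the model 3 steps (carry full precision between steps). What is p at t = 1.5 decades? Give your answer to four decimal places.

0.2989

Update rule: p ← p + [m·(1−p) − e·p]·Δt with Δt = 0.5.
  1  |  dp/dt·Δt = -0.060916  |  p_1 = 0.350084
  2  |  dp/dt·Δt = -0.033138  |  p_2 = 0.316946
  3  |  dp/dt·Δt = -0.018027  |  p_3 = 0.298918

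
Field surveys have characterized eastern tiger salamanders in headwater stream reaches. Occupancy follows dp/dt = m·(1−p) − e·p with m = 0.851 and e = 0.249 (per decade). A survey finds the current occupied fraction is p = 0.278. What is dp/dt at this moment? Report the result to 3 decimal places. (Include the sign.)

Colonization term: m·(1−p) = 0.851×0.7220 = 0.61442.
Extinction term: e·p = 0.06922.
dp/dt = 0.61442 − 0.06922 = 0.54520.

0.545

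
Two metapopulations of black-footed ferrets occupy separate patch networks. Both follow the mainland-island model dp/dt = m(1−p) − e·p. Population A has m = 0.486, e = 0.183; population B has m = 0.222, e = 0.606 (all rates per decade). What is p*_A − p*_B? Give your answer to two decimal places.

A: p*_A = m/(m+e) = 0.486/0.6690 = 0.7265.
B: p*_B = 0.222/0.8280 = 0.2681.
p*_A − p*_B = 0.7265 − 0.2681 = 0.4583.

0.46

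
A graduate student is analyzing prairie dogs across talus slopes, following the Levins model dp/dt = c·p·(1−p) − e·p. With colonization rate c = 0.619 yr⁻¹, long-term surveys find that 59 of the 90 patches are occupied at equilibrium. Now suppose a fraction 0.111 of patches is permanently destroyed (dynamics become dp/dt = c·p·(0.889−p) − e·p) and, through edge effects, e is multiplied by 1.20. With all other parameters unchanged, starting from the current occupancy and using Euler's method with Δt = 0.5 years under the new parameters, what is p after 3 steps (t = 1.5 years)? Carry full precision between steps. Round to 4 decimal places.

0.5704

Observed p* = 59/90 = 0.65556.
Balance c(1−p*) = e gives e = 0.619×(1 − 0.65556) = 0.21321.
Starting from p₀ = 0.65556; update p ← p + (dp/dt)·Δt with the new parameters.
t = 0.5: p = 0.65556 + (-0.03650) = 0.61906
t = 1: p = 0.61906 + (-0.02747) = 0.59158
t = 1.5: p = 0.59158 + (-0.02122) = 0.57036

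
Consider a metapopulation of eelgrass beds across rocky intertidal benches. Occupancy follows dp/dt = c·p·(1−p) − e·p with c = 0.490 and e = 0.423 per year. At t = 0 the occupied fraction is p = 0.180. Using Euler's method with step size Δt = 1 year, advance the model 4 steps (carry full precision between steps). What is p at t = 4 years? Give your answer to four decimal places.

Update rule: p ← p + [c·p·(1−p) − e·p]·Δt with Δt = 1.
t = 1: p = 0.18000 + (-0.00382) = 0.17618
t = 2: p = 0.17618 + (-0.00341) = 0.17278
t = 3: p = 0.17278 + (-0.00305) = 0.16973
t = 4: p = 0.16973 + (-0.00274) = 0.16698

0.1670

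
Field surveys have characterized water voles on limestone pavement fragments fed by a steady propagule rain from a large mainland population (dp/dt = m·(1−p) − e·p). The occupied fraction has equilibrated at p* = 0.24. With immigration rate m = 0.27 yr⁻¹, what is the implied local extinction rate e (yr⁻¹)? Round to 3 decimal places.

0.855

At equilibrium m(1−p*) = e·p*, so e = m(1−p*)/p*.
e = 0.27 × 0.7600 / 0.24 = 0.8550.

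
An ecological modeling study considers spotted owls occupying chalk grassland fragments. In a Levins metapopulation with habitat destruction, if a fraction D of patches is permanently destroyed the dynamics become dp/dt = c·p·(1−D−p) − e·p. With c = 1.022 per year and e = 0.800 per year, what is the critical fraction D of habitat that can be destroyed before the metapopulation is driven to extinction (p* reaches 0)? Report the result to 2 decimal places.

The nontrivial equilibrium is p* = (1−D) − e/c; extinction occurs when this hits zero.
So D_crit = 1 − e/c = 1 − 0.800/1.022 = 1 − 0.7828 = 0.2172.
Note this equals the original equilibrium occupancy — the Levins extinction-debt result.

0.22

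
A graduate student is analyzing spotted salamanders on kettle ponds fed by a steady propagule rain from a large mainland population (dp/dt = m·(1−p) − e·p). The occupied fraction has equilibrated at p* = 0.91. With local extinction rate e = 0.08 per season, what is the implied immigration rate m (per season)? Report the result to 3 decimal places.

At equilibrium m(1−p*) = e·p*, so m = e·p*/(1−p*).
m = 0.08 × 0.91 / 0.0900 = 0.0728/0.0900 = 0.8089.

0.809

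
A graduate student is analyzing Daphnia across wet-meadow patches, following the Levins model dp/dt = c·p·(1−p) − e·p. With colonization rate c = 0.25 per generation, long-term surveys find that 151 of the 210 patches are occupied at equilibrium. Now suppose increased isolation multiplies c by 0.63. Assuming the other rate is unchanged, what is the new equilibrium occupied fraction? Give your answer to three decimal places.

0.554

Observed p* = 151/210 = 0.71905.
Balance c(1−p*) = e gives e = 0.25×(1 − 0.71905) = 0.07024.
New p* = 1 − e/c = 1 − 0.07024/0.15750 = 0.55403.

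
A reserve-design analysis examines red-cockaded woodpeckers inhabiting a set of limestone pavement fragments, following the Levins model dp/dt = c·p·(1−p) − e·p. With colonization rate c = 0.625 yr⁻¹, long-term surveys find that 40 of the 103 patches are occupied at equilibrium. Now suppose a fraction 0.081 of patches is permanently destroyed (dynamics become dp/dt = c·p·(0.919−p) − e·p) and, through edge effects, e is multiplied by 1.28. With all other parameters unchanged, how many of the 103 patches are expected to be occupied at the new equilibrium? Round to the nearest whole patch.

14

Observed p* = 40/103 = 0.38835.
Balance c(1−p*) = e gives e = 0.625×(1 − 0.38835) = 0.38228.
New p* = 0.919 − e/c = 0.919 − 0.48932/0.62500 = 0.13609.
Expected occupied = 103 × 0.13609 = 14.02 ≈ 14.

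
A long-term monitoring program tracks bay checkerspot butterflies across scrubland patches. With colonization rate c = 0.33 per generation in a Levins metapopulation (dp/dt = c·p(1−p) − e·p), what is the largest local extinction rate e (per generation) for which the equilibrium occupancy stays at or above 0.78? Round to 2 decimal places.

1 − e/c ≥ 0.78 ⇒ e ≤ c(1 − 0.78) = 0.33 × 0.2200.
e_max = 0.0726.

0.07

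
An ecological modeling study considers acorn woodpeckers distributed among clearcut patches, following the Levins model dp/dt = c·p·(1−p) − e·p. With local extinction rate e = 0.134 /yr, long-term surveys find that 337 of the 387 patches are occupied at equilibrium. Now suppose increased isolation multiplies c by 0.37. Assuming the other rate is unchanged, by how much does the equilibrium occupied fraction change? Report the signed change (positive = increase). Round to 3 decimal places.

Observed p* = 337/387 = 0.87080.
Balance c(1−p*) = e gives c = e/(1 − 0.87080) = 0.134/0.12920 = 1.03715.
New p* = 1 − e/c = 1 − 0.13400/0.38375 = 0.65081.
Δp* = 0.65081 − 0.87080 = -0.21999.

-0.220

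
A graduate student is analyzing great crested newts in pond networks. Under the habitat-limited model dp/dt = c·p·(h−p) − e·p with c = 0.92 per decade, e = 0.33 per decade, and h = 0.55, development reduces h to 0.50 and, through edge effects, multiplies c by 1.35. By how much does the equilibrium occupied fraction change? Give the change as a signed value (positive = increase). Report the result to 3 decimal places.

0.043

Before: p* = h − e/c = 0.55 − 0.33/0.92 = 0.55 − 0.3587 = 0.1913.
After: c = 1.242, e = 0.33, h = 0.50; p* = 0.50 − 0.33/1.242 = 0.2343.
Δp* = 0.2343 − 0.1913 = +0.0430.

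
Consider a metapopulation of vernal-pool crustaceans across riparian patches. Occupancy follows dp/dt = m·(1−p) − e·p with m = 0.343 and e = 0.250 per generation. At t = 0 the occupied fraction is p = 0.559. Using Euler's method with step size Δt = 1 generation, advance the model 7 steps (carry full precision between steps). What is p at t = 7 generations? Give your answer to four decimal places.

Update rule: p ← p + [m·(1−p) − e·p]·Δt with Δt = 1.
p: 0.55900 → 0.57051  (Δp = +0.01151)
p: 0.57051 → 0.57520  (Δp = +0.00469)
p: 0.57520 → 0.57711  (Δp = +0.00191)
p: 0.57711 → 0.57788  (Δp = +0.00078)
p: 0.57788 → 0.57820  (Δp = +0.00032)
p: 0.57820 → 0.57833  (Δp = +0.00013)
p: 0.57833 → 0.57838  (Δp = +0.00005)

0.5784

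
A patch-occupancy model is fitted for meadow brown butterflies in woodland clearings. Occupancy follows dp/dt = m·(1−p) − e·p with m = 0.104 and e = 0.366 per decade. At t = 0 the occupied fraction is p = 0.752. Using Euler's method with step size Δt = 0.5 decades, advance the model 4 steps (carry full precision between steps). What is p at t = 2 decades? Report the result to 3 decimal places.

0.403

Update rule: p ← p + [m·(1−p) − e·p]·Δt with Δt = 0.5.
p: 0.75200 → 0.62728  (Δp = -0.12472)
p: 0.62728 → 0.53187  (Δp = -0.09541)
p: 0.53187 → 0.45888  (Δp = -0.07299)
p: 0.45888 → 0.40304  (Δp = -0.05584)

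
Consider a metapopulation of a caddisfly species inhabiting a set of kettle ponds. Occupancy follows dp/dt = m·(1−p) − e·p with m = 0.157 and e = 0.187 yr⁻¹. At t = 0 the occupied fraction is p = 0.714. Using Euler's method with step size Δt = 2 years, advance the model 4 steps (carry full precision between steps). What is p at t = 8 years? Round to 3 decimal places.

Update rule: p ← p + [m·(1−p) − e·p]·Δt with Δt = 2.
step 1: Δp = -0.17723, p = 0.53677
step 2: Δp = -0.05530, p = 0.48147
step 3: Δp = -0.01725, p = 0.46422
step 4: Δp = -0.00538, p = 0.45884

0.459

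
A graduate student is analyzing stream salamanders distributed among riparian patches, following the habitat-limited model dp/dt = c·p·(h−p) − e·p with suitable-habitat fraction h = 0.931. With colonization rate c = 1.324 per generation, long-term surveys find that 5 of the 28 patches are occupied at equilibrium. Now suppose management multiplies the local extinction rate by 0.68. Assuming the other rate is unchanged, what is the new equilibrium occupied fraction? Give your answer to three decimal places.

0.419

Observed p* = 5/28 = 0.17857.
Balance c(h−p*) = e gives e = 1.324×(0.931 − 0.17857) = 0.99622.
New p* = 0.931 − e/c = 0.931 − 0.67743/1.32400 = 0.41935.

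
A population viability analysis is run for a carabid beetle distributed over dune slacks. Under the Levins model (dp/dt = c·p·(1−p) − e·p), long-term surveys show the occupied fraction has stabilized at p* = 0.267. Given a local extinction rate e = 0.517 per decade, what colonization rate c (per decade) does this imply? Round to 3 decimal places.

At equilibrium c(1−p*) = e, so c = e/(1−p*).
c = 0.517/(1 − 0.267) = 0.517/0.7330 = 0.7053.

0.705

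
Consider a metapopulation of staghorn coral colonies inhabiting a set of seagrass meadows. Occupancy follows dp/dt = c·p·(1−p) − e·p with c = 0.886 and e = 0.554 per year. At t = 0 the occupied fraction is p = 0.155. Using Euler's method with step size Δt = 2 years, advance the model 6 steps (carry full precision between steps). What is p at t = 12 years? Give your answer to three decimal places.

0.372

Update rule: p ← p + [c·p·(1−p) − e·p]·Δt with Δt = 2.
step 1: Δp = +0.06035, p = 0.21535
step 2: Δp = +0.06082, p = 0.27616
step 3: Δp = +0.04823, p = 0.32439
step 4: Δp = +0.02893, p = 0.35332
step 5: Δp = +0.01340, p = 0.36672
step 6: Δp = +0.00520, p = 0.37192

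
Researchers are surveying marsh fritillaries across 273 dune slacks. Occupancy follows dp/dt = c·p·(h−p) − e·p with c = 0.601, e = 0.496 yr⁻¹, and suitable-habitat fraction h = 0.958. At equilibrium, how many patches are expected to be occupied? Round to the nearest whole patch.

36

p* = h − e/c = 0.958 − 0.8253 = 0.1327.
Expected occupied patches = N × p* = 273 × 0.1327 = 36.23 ≈ 36.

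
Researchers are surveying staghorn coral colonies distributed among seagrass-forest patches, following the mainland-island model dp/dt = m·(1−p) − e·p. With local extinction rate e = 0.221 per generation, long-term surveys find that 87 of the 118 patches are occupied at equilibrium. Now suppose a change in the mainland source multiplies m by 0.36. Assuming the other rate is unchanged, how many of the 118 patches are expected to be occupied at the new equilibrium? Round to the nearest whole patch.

59

Observed p* = 87/118 = 0.73729.
Balance m(1−p*) = e·p* gives m = e·p*/(1−p*) = 0.221×0.73729/0.26271 = 0.62023.
New p* = m/(m+e) = 0.22328/(0.22328+0.22100) = 0.50257.
Expected occupied = 118 × 0.50257 = 59.30 ≈ 59.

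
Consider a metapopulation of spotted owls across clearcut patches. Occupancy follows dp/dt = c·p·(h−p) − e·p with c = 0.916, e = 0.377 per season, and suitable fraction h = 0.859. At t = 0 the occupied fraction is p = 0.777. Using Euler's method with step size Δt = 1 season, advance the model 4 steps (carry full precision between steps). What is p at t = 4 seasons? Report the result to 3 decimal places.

0.462

Update rule: p ← p + [c·p·(h−p) − e·p]·Δt with Δt = 1.
t = 1: p = 0.77700 + (-0.23457) = 0.54243
t = 2: p = 0.54243 + (-0.04721) = 0.49523
t = 3: p = 0.49523 + (-0.02168) = 0.47354
t = 4: p = 0.47354 + (-0.01133) = 0.46222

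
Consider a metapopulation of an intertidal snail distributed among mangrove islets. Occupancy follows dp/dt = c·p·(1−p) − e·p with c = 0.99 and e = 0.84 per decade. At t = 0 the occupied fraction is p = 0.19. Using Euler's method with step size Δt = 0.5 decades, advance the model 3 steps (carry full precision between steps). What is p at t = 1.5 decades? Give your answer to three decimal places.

0.180

Update rule: p ← p + [c·p·(1−p) − e·p]·Δt with Δt = 0.5.
  1  |  dp/dt·Δt = -0.003619  |  p_1 = 0.186381
  2  |  dp/dt·Δt = -0.003217  |  p_2 = 0.183164
  3  |  dp/dt·Δt = -0.002869  |  p_3 = 0.180294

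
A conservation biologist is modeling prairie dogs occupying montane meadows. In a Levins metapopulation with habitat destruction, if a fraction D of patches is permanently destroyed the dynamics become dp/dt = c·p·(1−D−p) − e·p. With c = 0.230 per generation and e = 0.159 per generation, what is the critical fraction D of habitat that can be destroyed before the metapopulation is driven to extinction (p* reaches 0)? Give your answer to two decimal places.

0.31

The nontrivial equilibrium is p* = (1−D) − e/c; extinction occurs when this hits zero.
So D_crit = 1 − e/c = 1 − 0.159/0.230 = 1 − 0.6913 = 0.3087.
Note this equals the original equilibrium occupancy — the Levins extinction-debt result.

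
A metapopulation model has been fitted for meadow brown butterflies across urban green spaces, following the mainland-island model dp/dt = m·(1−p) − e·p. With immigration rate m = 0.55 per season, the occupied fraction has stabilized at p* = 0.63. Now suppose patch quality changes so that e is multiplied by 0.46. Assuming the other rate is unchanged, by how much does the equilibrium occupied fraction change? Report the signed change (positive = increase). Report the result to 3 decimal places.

Balance m(1−p*) = e·p* gives e = m(1−p*)/p* = 0.55×0.37000/0.63000 = 0.32302.
New p* = m/(m+e) = 0.55000/(0.55000+0.14859) = 0.78730.
Δp* = 0.78730 − 0.63000 = +0.15730.

0.157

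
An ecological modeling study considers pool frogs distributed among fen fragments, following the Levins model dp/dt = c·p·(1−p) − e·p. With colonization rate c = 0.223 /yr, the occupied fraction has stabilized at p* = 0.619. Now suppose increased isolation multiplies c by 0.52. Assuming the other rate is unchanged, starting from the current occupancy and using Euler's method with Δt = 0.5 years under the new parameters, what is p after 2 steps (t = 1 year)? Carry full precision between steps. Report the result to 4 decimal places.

Balance c(1−p*) = e gives e = 0.223×(1 − 0.61900) = 0.08496.
Starting from p₀ = 0.61900; update p ← p + (dp/dt)·Δt with the new parameters.
step 1: Δp = -0.01262, p = 0.60638
step 2: Δp = -0.01192, p = 0.59446

0.5945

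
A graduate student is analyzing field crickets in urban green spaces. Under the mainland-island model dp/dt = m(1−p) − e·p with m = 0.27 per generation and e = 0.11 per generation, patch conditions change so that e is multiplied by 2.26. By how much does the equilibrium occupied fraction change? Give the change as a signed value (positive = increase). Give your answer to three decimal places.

Before: p* = 0.27/(0.27+0.11) = 0.7105.
After: m = 0.27, e = 0.2486; p* = 0.27/0.5186 = 0.5206.
Δp* = 0.5206 − 0.7105 = -0.1899.

-0.190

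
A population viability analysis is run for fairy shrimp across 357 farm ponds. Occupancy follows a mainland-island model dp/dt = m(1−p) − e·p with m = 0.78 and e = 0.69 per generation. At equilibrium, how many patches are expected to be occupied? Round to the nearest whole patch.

p* = m/(m+e) = 0.78/1.4700 = 0.5306.
Expected occupied patches = N × p* = 357 × 0.5306 = 189.43 ≈ 189.

189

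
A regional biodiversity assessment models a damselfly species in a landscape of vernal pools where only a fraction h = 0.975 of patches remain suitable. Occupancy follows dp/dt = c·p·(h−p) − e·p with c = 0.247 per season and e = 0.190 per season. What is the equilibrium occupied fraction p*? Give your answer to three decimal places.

0.206

Setting dp/dt = 0 and dividing by p* gives c·(h−p*) = e.
So p* = h − e/c = 0.975 − 0.190/0.247 = 0.975 − 0.7692 = 0.2058.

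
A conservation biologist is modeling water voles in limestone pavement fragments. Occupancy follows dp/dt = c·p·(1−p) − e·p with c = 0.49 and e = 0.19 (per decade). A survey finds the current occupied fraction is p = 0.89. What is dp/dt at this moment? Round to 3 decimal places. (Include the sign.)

-0.121

Colonization term: c·p·(1−p) = 0.49×0.89×0.1100 = 0.04797.
Extinction term: e·p = 0.16910.
dp/dt = 0.04797 − 0.16910 = -0.12113.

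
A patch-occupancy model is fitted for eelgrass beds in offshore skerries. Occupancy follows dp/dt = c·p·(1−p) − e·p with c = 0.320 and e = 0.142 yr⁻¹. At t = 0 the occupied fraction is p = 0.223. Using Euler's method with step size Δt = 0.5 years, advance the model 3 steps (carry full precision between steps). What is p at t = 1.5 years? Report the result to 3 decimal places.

0.259

Update rule: p ← p + [c·p·(1−p) − e·p]·Δt with Δt = 0.5.
t = 0.5: p = 0.22300 + (+0.01189) = 0.23489
t = 1: p = 0.23489 + (+0.01208) = 0.24697
t = 1.5: p = 0.24697 + (+0.01222) = 0.25919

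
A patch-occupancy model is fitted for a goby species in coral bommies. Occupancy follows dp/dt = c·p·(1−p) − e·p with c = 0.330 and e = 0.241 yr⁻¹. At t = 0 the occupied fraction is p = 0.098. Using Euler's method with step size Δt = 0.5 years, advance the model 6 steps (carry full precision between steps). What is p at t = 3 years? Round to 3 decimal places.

0.115

Update rule: p ← p + [c·p·(1−p) − e·p]·Δt with Δt = 0.5.
p: 0.09800 → 0.10078  (Δp = +0.00278)
p: 0.10078 → 0.10359  (Δp = +0.00281)
p: 0.10359 → 0.10642  (Δp = +0.00284)
p: 0.10642 → 0.10929  (Δp = +0.00287)
p: 0.10929 → 0.11218  (Δp = +0.00289)
p: 0.11218 → 0.11510  (Δp = +0.00292)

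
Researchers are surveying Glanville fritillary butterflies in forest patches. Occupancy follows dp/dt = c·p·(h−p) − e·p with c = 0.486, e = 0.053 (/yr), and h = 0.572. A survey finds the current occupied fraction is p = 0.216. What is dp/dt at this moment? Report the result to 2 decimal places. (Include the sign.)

Colonization term: c·p·(h−p) = 0.486×0.216×0.3560 = 0.03737.
Extinction term: e·p = 0.01145.
dp/dt = 0.03737 − 0.01145 = 0.02592.

0.03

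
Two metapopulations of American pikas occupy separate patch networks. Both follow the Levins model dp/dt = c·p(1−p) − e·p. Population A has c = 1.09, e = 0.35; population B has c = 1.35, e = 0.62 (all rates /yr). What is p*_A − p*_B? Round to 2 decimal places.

A: p*_A = 1 − 0.35/1.09 = 0.6789.
B: p*_B = 1 − 0.62/1.35 = 0.5407.
p*_A − p*_B = 0.6789 − 0.5407 = 0.1382.

0.14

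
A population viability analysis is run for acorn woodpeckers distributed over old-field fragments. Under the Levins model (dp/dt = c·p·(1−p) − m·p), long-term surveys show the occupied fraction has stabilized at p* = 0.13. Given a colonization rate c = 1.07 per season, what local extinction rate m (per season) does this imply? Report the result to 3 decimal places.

0.931

At equilibrium c(1−p*) = m.
m = 1.07 × (1 − 0.13) = 1.07 × 0.8700 = 0.9309.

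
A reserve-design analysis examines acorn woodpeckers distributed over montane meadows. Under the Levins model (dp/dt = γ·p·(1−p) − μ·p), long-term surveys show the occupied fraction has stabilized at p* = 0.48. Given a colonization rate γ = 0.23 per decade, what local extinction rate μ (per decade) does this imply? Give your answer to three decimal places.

At equilibrium γ(1−p*) = μ.
μ = 0.23 × (1 − 0.48) = 0.23 × 0.5200 = 0.1196.

0.120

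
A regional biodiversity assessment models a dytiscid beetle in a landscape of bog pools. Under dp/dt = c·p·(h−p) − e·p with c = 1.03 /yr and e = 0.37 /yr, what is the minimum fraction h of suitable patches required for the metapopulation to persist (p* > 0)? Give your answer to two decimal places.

p* = h − e/c is positive only when h > e/c.
h_min = e/c = 0.37/1.03 = 0.3592.

0.36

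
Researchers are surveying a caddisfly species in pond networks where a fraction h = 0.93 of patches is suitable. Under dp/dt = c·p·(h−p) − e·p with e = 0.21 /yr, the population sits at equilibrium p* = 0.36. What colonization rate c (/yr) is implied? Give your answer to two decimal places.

At equilibrium c(h−p*) = e, so c = e/(h−p*).
c = 0.21/(0.93 − 0.36) = 0.21/0.5700 = 0.3684.

0.37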